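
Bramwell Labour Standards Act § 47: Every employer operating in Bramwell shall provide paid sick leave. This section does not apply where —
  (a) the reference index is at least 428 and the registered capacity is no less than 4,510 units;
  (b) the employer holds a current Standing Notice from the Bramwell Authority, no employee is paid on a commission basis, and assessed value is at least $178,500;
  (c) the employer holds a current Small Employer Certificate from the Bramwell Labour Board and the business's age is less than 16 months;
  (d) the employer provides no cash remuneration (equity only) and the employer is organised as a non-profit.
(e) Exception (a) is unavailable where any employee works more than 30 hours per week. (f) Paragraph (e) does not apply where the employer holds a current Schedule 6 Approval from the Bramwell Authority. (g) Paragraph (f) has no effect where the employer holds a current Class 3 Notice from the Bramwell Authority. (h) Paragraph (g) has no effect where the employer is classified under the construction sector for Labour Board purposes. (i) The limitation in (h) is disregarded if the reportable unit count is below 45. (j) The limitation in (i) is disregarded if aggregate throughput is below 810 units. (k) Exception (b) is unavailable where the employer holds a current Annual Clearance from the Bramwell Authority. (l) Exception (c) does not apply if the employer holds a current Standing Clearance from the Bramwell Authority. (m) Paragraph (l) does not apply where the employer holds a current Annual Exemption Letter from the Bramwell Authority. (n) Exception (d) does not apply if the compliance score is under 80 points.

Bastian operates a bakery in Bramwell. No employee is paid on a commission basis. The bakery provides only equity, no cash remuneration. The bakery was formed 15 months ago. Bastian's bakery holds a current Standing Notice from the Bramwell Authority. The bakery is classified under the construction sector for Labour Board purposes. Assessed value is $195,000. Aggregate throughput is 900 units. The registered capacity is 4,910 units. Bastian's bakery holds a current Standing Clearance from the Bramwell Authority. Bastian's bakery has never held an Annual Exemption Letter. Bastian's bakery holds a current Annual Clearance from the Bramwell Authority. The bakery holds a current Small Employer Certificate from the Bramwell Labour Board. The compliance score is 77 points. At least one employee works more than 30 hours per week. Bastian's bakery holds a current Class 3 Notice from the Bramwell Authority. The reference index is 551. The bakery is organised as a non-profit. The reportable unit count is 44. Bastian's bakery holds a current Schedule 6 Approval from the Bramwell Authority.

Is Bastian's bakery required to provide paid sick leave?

Yes — Bastian's bakery must provide paid sick leave.

Exception (a)'s conditions are all satisfied: the reference index is 551, meeting the 428 threshold; the registered capacity is 4,910 units, meeting the 4,510 units threshold. Turning to paragraphs (e)–(j): (e) operates — at least one employee exceeds 30 hours/week. (f) would limit (e) — a current Schedule 6 Approval is held — but (g) sets (f) aside: (g) is engaged — a current Class 3 Notice is held. (h) operates (the bakery is classified under the construction sector), but is displaced by (i): (i) applies — the reportable unit count is 44, below the 45 limit. (j) is not triggered (aggregate throughput is 900 units, not below 810 units), so (i) stands. So (a) is unavailable.
Exception (b): a current Standing Notice is held; no employee is paid on commission; assessed value is $195,000, meeting the $178,500 threshold — every condition holds. However, paragraph (k) must be considered: (k) is triggered — a current Annual Clearance is held. So (b) is unavailable.
Exception (c): a current Small Employer Certificate is held; the business's age is 15 months, less than the 16 months limit — every condition holds. But applying paragraphs (l)–(m): (l) is triggered — a current Standing Clearance is held. (m), which would lift (l), does not operate here — no current Annual Exemption Letter is held. (c) is therefore removed.
Exception (d) is satisfied on its face — remuneration is equity-only; the employer is a non-profit. But applying paragraph (n): (n) operates against (d): the compliance score is 77 points, under the 80 points limit. So (d) is unavailable.
Every exception is unavailable, so the rule governs.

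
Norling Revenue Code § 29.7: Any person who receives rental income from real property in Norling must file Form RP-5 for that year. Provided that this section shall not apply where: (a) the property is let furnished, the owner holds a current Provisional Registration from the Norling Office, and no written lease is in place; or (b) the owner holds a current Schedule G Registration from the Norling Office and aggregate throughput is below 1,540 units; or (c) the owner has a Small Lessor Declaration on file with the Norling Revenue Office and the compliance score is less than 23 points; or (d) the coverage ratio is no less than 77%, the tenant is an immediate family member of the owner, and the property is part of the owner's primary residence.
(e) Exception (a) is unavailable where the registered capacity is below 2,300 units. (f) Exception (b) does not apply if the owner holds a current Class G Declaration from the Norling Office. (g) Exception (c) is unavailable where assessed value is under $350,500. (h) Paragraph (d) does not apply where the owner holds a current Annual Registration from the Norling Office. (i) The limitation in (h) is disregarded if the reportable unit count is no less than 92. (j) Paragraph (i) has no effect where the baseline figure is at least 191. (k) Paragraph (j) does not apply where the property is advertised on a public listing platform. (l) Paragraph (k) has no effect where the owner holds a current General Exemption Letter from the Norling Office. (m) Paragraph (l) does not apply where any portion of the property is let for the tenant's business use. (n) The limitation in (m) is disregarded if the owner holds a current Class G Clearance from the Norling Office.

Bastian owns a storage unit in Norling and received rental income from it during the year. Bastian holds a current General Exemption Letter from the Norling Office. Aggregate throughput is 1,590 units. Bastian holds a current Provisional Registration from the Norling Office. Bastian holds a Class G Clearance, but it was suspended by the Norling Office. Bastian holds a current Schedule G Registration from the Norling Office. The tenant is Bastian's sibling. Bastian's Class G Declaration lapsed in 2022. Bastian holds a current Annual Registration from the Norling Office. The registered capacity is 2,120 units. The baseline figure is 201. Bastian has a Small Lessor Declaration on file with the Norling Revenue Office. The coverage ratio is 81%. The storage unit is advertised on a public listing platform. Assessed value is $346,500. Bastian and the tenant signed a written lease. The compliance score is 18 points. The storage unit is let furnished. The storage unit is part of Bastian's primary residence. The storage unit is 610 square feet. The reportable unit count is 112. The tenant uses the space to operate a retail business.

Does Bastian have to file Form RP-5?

Exception (a) requires that no written lease is in place; but a written lease is in place, so (a) is unavailable.
Exception (b) requires that aggregate throughput is below 1,540 units; but aggregate throughput is 1,590 units, not below 1,540 units, so (b) is unavailable.
Exception (c) is satisfied on its face — a Small Lessor Declaration is on file; the compliance score is 18 points, less than the 23 points limit. Turning to paragraph (g): (g) is engaged — assessed value is $346,500, under the $350,500 limit. Exception (c) does not apply.
Exception (d) is satisfied on its face — the coverage ratio is 81%, meeting the 77% threshold; the tenant is an immediate family member; the storage unit is part of the primary residence. Applying paragraphs (h)–(n): (h) applies (a current Annual Registration is held), but yields to (i): (i) operates against (h): the reportable unit count is 112, meeting the 92 threshold. (j) would limit (i) — the baseline figure is 201, meeting the 191 threshold — but (k) sets (j) aside: (k) is triggered — the property is publicly advertised. (l) would limit (k) — a current General Exemption Letter is held — but (m) sets (l) aside: (m) is engaged — the space is let for business use. (n) is inapplicable (there is no Class G Clearance in force), so (m) stands. So (d) applies.

No — exception (d) applies; Bastian is not required to file Form RP-5.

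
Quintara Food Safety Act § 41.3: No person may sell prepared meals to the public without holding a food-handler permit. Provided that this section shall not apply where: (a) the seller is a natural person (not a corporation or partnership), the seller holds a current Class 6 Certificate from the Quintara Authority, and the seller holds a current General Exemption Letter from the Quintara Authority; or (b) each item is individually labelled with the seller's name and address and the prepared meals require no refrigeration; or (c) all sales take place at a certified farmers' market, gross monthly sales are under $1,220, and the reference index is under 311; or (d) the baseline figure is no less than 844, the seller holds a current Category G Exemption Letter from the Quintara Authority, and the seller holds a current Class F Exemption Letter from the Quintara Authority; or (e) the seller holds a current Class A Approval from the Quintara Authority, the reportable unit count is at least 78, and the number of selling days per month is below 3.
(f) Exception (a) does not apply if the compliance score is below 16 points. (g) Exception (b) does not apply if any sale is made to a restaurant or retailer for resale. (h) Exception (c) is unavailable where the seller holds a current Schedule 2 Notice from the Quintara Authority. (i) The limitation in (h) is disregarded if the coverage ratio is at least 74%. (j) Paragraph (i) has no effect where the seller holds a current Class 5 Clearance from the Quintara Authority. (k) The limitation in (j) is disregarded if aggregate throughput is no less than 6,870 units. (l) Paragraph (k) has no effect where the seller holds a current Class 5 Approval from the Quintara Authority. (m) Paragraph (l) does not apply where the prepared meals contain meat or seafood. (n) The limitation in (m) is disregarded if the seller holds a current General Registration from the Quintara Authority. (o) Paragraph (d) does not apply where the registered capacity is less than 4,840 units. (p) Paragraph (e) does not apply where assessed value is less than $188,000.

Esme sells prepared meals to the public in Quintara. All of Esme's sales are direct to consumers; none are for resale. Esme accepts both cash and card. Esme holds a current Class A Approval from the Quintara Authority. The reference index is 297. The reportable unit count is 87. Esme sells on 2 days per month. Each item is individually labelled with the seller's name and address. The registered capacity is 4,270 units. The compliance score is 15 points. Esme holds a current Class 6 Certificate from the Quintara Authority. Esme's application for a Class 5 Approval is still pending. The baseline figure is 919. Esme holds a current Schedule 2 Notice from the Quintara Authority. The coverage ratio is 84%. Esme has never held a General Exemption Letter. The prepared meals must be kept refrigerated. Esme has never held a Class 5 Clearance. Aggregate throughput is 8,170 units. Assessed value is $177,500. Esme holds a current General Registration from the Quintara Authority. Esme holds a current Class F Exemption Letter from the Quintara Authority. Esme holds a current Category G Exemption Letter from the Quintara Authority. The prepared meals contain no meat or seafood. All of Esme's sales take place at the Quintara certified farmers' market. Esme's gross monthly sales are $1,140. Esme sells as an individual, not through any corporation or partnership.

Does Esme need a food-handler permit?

Exception (a) requires that the seller holds a current General Exemption Letter from the Quintara Authority; but there is no General Exemption Letter in force, so (a) is unavailable.
Exception (b) requires that the prepared meals require no refrigeration; but the prepared meals require refrigeration, so (b) is unavailable.
Exception (c)'s conditions are all satisfied: all sales are at a certified farmers' market; gross monthly sales are $1,140, under the $1,220 limit; the reference index is 297, under the 311 limit. As to paragraphs (h)–(n): (h) is triggered (a current Schedule 2 Notice is held), but is displaced by (i): (i) operates against (h): the coverage ratio is 84%, meeting the 74% threshold. (j), which would lift (i), is not engaged — the Class 5 Clearance is not current. So (c) applies.
Exception (d)'s conditions are all satisfied: the baseline figure is 919, meeting the 844 threshold; a current Category G Exemption Letter is held; a current Class F Exemption Letter is held. However, paragraph (o) must be considered: (o) operates against (d): the registered capacity is 4,270 units, less than the 4,840 units limit. Exception (d) does not apply.
Exception (e): a current Class A Approval is held; the reportable unit count is 87, meeting the 78 threshold; the number of selling days per month is 2, below the 3 limit — every condition holds. But applying paragraph (p): (p) is engaged — assessed value is $177,500, less than the $188,000 limit. Exception (e) does not apply.

No — exception (c) applies; Esme is not required to hold a food-handler permit.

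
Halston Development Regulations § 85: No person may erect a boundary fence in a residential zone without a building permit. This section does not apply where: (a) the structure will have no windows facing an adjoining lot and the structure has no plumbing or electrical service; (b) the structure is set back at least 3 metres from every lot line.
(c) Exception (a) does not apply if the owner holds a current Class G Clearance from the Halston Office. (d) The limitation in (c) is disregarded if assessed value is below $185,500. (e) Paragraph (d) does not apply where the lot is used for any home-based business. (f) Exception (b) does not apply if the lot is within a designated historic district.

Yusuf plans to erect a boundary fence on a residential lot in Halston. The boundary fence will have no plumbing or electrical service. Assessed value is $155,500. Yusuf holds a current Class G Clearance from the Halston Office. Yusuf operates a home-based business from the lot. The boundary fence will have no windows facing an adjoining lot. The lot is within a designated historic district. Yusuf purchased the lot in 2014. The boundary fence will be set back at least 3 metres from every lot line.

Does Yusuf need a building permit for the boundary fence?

Yes — Yusuf must obtain a building permit.

Exception (a): no windows face an adjoining lot; there is no plumbing or electrical service — every condition holds. But applying paragraphs (c)–(e): (c) operates — a current Class G Clearance is held. (d) operates (assessed value is $155,500, below the $185,500 limit), but is itself disapplied by (e): (e) is engaged — a home-based business operates on the lot. (a) is therefore removed.
All of (b)'s requirements are met (the setback is at least 3 m on every side). But: (f) operates against (b): the lot is in a historic district. So (b) is unavailable.
No exception applies. The general rule governs.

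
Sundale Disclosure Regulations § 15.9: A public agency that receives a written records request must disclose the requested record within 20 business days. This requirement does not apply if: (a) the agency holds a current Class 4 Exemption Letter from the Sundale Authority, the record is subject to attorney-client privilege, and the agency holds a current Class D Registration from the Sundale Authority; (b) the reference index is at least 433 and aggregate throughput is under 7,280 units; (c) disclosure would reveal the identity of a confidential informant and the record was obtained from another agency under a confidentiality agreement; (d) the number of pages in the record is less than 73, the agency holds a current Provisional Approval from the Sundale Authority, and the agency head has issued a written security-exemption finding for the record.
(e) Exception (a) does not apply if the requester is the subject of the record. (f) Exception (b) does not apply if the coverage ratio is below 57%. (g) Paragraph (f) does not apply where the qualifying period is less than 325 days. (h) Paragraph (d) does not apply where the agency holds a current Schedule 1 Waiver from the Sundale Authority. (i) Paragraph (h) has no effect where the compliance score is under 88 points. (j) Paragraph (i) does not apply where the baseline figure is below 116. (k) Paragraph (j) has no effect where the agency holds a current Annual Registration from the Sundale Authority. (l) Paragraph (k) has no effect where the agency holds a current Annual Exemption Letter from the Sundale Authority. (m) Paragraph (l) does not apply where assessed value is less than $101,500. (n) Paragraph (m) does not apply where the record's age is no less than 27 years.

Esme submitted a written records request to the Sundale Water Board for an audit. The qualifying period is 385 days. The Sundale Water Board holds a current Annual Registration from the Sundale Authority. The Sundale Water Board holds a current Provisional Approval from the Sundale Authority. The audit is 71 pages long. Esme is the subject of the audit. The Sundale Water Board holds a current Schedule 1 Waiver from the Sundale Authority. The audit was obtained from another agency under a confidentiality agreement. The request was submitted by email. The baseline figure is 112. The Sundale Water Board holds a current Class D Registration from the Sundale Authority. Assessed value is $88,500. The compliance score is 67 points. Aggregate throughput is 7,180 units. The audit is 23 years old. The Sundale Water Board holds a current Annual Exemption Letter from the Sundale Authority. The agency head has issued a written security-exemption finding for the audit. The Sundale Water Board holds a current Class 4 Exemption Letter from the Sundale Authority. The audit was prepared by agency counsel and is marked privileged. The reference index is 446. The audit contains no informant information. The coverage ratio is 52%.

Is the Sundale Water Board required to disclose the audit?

All of (a)'s requirements are met (a current Class 4 Exemption Letter is held; the audit is privileged; a current Class D Registration is held). But applying paragraph (e): (e) operates against (a): Esme is the subject of the audit. So (a) is unavailable.
Exception (b) is satisfied on its face — the reference index is 446, meeting the 433 threshold; aggregate throughput is 7,180 units, under the 7,280 units limit. However, paragraphs (f)–(g) must be considered: (f) operates against (b): the coverage ratio is 52%, below the 57% limit. (g) is inapplicable (the qualifying period is 385 days, not less than 325 days), so (f) stands. (b) is therefore removed.
Exception (c) requires that disclosure would reveal the identity of a confidential informant; but the audit contains no informant information, so (c) is unavailable.
Exception (d)'s conditions are all satisfied: the number of pages in the record is 71, less than the 73 limit; a current Provisional Approval is held; a written security-exemption finding has been issued. Under paragraphs (h)–(n): (h) would limit (d) — a current Schedule 1 Waiver is held — but (i) sets (h) aside: (i) operates — the compliance score is 67 points, under the 88 points limit. (j) would limit (i) — the baseline figure is 112, below the 116 limit — but (k) sets (j) aside: (k) is triggered — a current Annual Registration is held. (l) applies (a current Annual Exemption Letter is held), but is displaced by (m): (m) is triggered — assessed value is $88,500, less than the $101,500 limit. (n) does not operate here (the record's age is 23 years, short of 27 years), so (m) stands. (d) remains available.

No — exception (d) applies; the Sundale Water Board is not required to disclose the audit.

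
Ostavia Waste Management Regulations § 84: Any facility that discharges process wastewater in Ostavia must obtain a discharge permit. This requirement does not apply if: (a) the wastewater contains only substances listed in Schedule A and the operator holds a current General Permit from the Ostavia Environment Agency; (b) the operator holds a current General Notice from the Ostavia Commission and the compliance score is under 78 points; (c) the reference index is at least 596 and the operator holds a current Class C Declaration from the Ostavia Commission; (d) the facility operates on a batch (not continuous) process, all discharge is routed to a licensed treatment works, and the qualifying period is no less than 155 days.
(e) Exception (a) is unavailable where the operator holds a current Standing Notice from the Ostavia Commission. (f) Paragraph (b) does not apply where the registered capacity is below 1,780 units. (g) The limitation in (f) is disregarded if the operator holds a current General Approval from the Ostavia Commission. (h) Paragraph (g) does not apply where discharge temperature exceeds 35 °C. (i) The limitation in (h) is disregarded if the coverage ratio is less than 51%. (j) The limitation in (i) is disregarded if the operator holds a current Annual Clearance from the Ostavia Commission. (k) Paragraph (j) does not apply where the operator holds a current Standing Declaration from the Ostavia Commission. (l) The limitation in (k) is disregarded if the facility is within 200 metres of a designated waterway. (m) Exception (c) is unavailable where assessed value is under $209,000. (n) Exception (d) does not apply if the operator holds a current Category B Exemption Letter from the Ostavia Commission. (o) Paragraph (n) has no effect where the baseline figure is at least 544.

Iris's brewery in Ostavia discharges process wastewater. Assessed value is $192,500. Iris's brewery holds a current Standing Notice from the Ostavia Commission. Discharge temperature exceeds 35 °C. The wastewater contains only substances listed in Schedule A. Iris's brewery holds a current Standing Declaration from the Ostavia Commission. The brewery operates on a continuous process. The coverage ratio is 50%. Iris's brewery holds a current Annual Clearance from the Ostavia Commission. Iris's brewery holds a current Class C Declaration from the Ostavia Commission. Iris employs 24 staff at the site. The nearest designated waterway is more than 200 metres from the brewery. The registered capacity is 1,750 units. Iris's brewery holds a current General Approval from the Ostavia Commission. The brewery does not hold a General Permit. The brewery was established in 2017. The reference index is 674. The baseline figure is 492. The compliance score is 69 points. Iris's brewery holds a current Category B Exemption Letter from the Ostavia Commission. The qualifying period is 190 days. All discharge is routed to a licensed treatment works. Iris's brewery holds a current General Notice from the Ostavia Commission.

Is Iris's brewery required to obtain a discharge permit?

No — exception (b) applies; Iris's brewery is not required to obtain a discharge permit.

Exception (a) requires that the operator holds a current General Permit from the Ostavia Environment Agency; but no General Permit is held, so (a) is unavailable.
All of (b)'s requirements are met (a current General Notice is held; the compliance score is 69 points, under the 78 points limit). Under paragraphs (f)–(l): (f) applies (the registered capacity is 1,750 units, below the 1,780 units limit), but is itself disapplied by (g): (g) operates against (f): a current General Approval is held. (h) would limit (g) — discharge temperature exceeds 35 °C — but (i) sets (h) aside: (i) operates against (h): the coverage ratio is 50%, less than the 51% limit. (j) is triggered (a current Annual Clearance is held), but is set aside by (k): (k) applies — a current Standing Declaration is held. (l), which would lift (k), does not operate here — the brewery is more than 200 m from any designated waterway. (b) remains available.
Exception (c) is satisfied on its face — the reference index is 674, meeting the 596 threshold; a current Class C Declaration is held. Turning to paragraph (m): (m) operates — assessed value is $192,500, under the $209,000 limit. So (c) is unavailable.
Exception (d) requires that the facility operates on a batch (not continuous) process; but the facility operates on a continuous process, so (d) is unavailable.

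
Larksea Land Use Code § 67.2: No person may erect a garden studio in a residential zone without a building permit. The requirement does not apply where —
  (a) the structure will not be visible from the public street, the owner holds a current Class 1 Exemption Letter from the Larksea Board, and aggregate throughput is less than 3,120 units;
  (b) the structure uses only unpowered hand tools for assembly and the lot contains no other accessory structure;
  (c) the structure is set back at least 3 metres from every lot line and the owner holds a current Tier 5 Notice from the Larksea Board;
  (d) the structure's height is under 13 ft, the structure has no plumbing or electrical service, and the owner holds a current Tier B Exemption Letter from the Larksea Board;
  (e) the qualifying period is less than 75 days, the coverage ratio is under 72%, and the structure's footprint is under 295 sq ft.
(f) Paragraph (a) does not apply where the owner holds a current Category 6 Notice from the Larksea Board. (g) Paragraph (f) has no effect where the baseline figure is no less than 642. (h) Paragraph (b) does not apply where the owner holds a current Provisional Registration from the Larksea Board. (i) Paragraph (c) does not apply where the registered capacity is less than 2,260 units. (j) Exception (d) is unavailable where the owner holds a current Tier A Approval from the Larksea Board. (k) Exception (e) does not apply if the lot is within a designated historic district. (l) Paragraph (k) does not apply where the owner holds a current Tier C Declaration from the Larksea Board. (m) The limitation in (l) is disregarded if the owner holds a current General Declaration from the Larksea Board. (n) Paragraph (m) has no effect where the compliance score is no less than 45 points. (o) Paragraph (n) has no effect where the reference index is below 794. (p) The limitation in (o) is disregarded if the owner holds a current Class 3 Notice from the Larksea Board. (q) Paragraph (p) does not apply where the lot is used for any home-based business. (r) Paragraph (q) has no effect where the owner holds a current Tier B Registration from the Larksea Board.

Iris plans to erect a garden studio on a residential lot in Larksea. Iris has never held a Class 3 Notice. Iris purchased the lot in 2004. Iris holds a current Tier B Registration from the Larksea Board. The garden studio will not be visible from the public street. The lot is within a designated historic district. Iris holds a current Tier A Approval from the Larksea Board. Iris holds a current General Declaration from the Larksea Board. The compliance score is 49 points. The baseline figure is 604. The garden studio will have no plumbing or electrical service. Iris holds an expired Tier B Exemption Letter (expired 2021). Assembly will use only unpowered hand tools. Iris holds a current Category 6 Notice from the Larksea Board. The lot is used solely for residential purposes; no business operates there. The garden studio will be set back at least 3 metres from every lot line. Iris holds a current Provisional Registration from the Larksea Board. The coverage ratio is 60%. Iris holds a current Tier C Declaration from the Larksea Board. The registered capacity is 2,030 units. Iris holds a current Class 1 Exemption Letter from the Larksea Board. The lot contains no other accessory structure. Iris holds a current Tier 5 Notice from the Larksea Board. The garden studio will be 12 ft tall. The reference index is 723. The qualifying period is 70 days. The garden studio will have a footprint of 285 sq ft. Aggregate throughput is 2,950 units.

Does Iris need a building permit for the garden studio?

Yes — Iris must obtain a building permit.

Exception (a)'s conditions are all satisfied: the structure will not be visible from the street; a current Class 1 Exemption Letter is held; aggregate throughput is 2,950 units, less than the 3,120 units limit. But: (f) operates against (a): a current Category 6 Notice is held. (g), which would lift (f), does not operate here — the baseline figure is 604, short of 642. So (a) is unavailable.
Exception (b) is satisfied on its face — assembly uses only hand tools; the lot has no other accessory structure. Turning to paragraph (h): (h) operates against (b): a current Provisional Registration is held. (b) is therefore removed.
Exception (c)'s conditions are all satisfied: the setback is at least 3 m on every side; a current Tier 5 Notice is held. But applying paragraph (i): (i) operates against (c): the registered capacity is 2,030 units, less than the 2,260 units limit. So (c) is unavailable.
Exception (d) requires that the owner holds a current Tier B Exemption Letter from the Larksea Board; but there is no Tier B Exemption Letter in force, so (d) is unavailable.
All of (e)'s requirements are met (the qualifying period is 70 days, less than the 75 days limit; the coverage ratio is 60%, under the 72% limit; the structure's footprint is 285 sq ft, under the 295 sq ft limit). But applying paragraphs (k)–(r): (k) operates — the lot is in a historic district. (l) would limit (k) — a current Tier C Declaration is held — but (m) sets (l) aside: (m) operates against (l): a current General Declaration is held. (n) is engaged (the compliance score is 49 points, meeting the 45 points threshold), but yields to (o): (o) operates against (n): the reference index is 723, below the 794 limit. (p), which would lift (o), is not engaged — the Class 3 Notice is not current. So (e) is unavailable.
None of the exceptions is available; § 67.2 applies in full.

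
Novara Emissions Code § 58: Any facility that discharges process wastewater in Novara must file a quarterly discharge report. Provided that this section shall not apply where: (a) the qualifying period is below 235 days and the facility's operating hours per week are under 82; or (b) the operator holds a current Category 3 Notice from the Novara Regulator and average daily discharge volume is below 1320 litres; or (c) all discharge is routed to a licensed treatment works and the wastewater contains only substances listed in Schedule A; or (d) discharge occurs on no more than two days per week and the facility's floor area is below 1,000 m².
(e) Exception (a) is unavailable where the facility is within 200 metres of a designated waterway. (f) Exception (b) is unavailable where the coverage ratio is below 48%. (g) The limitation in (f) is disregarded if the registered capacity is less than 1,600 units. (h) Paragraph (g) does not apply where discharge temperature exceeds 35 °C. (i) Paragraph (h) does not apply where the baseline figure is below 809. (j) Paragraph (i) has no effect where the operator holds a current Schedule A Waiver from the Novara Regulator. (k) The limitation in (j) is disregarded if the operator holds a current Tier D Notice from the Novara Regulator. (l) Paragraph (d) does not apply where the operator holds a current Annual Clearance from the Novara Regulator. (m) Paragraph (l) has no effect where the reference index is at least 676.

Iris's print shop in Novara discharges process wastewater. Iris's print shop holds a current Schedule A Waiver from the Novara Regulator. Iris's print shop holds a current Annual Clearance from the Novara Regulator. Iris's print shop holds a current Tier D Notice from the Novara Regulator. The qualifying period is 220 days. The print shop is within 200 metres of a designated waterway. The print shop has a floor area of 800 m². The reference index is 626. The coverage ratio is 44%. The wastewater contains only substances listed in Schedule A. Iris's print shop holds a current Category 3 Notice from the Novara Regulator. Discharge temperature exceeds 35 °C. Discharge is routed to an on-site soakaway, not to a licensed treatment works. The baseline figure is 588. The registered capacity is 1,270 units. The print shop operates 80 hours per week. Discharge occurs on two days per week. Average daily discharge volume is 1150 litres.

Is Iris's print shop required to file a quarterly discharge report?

No — exception (b) applies; Iris's print shop is not required to file a quarterly discharge report.

Exception (a) is satisfied on its face — the qualifying period is 220 days, below the 235 days limit; the facility's operating hours per week are 80, under the 82 limit. Turning to paragraph (e): (e) operates against (a): the print shop is within 200 m of a designated waterway. (a) is therefore removed.
Exception (b)'s conditions are all satisfied: a current Category 3 Notice is held; average daily discharge volume is 1150 litres, below the 1320 litres limit. Considering the limiting provisions: (f) is engaged (the coverage ratio is 44%, below the 48% limit), but is displaced by (g): (g) operates against (f): the registered capacity is 1,270 units, less than the 1,600 units limit. (h) is triggered (discharge temperature exceeds 35 °C), but is displaced by (i): (i) is engaged — the baseline figure is 588, below the 809 limit. (j) would limit (i) — a current Schedule A Waiver is held — but (k) sets (j) aside: (k) applies — a current Tier D Notice is held. Exception (b) stands.
Exception (c) fails — discharge is not routed to a licensed treatment works.
Exception (d)'s conditions are all satisfied: discharge occurs on no more than two days per week; the facility's floor area is 800 m², below the 1,000 m² limit. Turning to paragraphs (l)–(m): (l) is triggered — a current Annual Clearance is held. (m), which would lift (l), is inapplicable — the reference index is 626, short of 676. So (d) is unavailable.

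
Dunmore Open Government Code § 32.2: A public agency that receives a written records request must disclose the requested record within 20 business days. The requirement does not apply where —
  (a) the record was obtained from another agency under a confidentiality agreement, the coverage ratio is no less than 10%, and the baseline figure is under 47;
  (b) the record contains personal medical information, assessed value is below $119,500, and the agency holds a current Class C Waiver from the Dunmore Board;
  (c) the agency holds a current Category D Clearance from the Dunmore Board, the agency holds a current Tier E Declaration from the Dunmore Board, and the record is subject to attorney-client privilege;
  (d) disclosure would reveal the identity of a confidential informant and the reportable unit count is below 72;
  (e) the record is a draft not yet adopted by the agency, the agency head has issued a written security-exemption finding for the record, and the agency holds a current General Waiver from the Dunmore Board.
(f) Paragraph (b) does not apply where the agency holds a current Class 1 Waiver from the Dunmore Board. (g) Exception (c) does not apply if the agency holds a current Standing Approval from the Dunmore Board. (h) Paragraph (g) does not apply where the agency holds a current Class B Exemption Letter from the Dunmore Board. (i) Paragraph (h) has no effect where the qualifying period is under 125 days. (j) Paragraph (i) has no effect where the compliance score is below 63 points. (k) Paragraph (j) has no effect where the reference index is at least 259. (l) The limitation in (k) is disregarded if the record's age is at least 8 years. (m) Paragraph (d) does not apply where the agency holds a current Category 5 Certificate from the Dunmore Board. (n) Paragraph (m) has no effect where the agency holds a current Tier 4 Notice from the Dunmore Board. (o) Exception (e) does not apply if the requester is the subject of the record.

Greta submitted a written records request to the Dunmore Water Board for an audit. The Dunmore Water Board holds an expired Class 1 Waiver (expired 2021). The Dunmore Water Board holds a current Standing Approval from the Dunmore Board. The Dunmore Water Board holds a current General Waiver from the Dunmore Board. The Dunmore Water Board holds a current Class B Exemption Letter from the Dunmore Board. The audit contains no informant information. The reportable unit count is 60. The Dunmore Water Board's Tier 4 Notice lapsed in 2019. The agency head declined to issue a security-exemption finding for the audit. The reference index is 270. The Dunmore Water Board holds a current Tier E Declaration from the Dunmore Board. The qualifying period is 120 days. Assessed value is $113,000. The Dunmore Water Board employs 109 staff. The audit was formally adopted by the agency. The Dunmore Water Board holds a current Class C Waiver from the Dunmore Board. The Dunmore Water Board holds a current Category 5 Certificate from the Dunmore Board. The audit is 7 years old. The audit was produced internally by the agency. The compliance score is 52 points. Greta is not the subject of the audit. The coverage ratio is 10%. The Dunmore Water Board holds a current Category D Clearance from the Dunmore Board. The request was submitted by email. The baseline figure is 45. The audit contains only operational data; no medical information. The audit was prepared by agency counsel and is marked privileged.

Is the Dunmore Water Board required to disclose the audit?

Exception (a) fails — the audit was produced internally.
Exception (b) does not apply: the audit contains only operational data.
All of (c)'s requirements are met (a current Category D Clearance is held; a current Tier E Declaration is held; the audit is privileged). But: (g) operates against (c): a current Standing Approval is held. (h) operates (a current Class B Exemption Letter is held), but is set aside by (i): (i) applies — the qualifying period is 120 days, under the 125 days limit. (j) applies (the compliance score is 52 points, below the 63 points limit), but is overridden by (k): (k) operates against (j): the reference index is 270, meeting the 259 threshold. (l) does not operate here (the record's age is 7 years, short of 8 years), so (k) stands. So (c) is unavailable.
Exception (d) fails — the audit contains no informant information.
Exception (e) fails — the audit has been formally adopted.
Every exception is unavailable, so the rule governs.

Yes — the Dunmore Water Board must disclose the audit.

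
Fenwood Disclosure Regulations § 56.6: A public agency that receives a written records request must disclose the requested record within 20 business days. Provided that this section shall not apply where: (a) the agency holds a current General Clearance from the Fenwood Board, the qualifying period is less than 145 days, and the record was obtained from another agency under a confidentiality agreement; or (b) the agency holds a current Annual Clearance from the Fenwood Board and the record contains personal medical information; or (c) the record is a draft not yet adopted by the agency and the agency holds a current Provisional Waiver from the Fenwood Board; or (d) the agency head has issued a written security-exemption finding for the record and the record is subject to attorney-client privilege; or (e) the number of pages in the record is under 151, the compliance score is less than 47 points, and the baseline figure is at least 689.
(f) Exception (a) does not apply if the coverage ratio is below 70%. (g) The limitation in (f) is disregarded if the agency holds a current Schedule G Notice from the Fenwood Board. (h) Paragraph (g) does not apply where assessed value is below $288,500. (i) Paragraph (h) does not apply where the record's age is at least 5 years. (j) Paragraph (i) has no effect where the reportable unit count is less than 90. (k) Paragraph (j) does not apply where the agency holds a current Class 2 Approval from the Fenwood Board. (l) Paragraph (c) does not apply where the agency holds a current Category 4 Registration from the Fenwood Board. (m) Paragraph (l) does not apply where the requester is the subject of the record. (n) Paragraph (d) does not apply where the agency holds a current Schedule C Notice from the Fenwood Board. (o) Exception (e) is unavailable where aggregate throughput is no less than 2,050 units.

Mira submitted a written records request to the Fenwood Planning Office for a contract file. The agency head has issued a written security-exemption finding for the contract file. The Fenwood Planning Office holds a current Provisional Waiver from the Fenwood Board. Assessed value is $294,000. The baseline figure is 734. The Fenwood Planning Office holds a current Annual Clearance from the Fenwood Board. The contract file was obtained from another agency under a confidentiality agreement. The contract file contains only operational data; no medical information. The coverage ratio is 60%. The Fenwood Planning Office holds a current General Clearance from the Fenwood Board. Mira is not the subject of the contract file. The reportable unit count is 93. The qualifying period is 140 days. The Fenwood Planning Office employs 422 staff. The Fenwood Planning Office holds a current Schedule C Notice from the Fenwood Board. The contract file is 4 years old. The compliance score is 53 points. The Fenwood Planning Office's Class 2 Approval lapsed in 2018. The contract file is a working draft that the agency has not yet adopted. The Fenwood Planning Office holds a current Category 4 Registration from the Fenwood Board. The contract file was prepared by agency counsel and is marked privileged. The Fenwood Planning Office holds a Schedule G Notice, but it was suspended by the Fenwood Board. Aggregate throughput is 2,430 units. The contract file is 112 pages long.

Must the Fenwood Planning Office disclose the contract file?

Exception (a) is satisfied on its face — a current General Clearance is held; the qualifying period is 140 days, less than the 145 days limit; the contract file was obtained under a confidentiality agreement. Turning to paragraphs (f)–(k): (f) operates against (a): the coverage ratio is 60%, below the 70% limit. (g), which would lift (f), is not engaged — no current Schedule G Notice is held. Exception (a) does not apply.
Exception (b) fails — the contract file contains only operational data.
All of (c)'s requirements are met (the contract file is an unadopted draft; a current Provisional Waiver is held). However, paragraphs (l)–(m) must be considered: (l) operates against (c): a current Category 4 Registration is held. (m), which would lift (l), does not operate here — Mira is not the subject of the contract file. (c) is therefore removed.
Exception (d)'s conditions are all satisfied: a written security-exemption finding has been issued; the contract file is privileged. But applying paragraph (n): (n) applies — a current Schedule C Notice is held. Exception (d) does not apply.
Exception (e) fails — the compliance score is 53 points, not less than 47 points.
No exception displaces § 56.6.

Yes — the Fenwood Planning Office must disclose the contract file.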